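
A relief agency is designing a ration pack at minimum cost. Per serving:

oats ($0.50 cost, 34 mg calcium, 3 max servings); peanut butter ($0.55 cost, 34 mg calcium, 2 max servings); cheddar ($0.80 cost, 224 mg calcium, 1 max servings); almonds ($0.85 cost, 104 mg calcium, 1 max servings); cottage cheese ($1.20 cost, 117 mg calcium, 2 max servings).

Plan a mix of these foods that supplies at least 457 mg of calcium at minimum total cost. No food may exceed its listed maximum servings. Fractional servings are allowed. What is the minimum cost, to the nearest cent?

Cost per mg of calcium: cheddar $0.0036, almonds $0.0082, cottage cheese $0.0103, oats $0.0147, peanut butter $0.0162.
Take 1 serving of cheddar: +224.0 mg calcium for $0.80 (total $0.80, still need 233.0 mg).
Take 1 serving of almonds: +104.0 mg calcium for $0.85 (total $1.65, still need 129.0 mg).
Take 1.103 servings of cottage cheese: +129.0 mg calcium for $1.32 (total $2.97, still need 0.0 mg).
Filling from the cheapest source first is optimal under one linear minimum: $2.97.

$2.97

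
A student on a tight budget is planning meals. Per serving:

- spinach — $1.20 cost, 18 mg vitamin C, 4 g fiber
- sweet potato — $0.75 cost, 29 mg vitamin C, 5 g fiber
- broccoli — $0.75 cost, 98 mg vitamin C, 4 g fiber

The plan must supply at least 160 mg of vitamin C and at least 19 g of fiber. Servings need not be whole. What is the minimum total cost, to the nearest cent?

$2.95

At the optimum either one food covers both requirements or two foods hit both targets exactly; no other combination can be cheaper.
spinach only: max(160/18, 19/4) = 8.889 servings → $10.67.
sweet potato only: max(160/29, 19/5) = 5.517 servings → $4.14.
broccoli only: max(160/98, 19/4) = 4.75 servings → $3.56.
spinach + sweet potato: intersection lies outside the first quadrant.
spinach + broccoli with both tight: 3.819 servings and 0.9313 servings → $5.28.
sweet potato + broccoli with both tight: 3.267 servings and 0.6658 servings → $2.95.
The minimum over all feasible corners is $2.95.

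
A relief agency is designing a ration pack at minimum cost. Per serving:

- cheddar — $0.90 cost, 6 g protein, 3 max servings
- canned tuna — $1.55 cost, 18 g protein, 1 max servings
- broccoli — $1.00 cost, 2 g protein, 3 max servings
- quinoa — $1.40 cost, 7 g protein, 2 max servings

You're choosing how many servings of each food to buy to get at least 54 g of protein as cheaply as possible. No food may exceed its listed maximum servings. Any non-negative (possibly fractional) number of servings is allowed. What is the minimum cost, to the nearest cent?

Cost per g of protein: canned tuna $0.0861, cheddar $0.1500, quinoa $0.2000, broccoli $0.5000.
Take 1 serving of canned tuna: +18.0 g protein for $1.55 (total $1.55, still need 36.0 g).
Take 3 servings of cheddar: +18.0 g protein for $2.70 (total $4.25, still need 18.0 g).
Take 2 servings of quinoa: +14.0 g protein for $2.80 (total $7.05, still need 4.0 g).
Take 2 servings of broccoli: +4.0 g protein for $2.00 (total $9.05, still need 0.0 g).
Greedy by cheapest-per-g is optimal for a single linear constraint, so the minimum cost is $9.05.

$9.05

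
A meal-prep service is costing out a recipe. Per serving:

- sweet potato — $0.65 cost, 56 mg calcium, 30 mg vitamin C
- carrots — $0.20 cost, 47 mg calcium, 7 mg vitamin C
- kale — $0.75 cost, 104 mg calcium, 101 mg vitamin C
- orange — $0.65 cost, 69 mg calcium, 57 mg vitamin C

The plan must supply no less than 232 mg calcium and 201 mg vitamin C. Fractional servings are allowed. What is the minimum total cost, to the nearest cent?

$1.59

A basic optimal solution has at most two foods positive. Try each food alone and each pair with both targets met exactly.
sweet potato only: max(232/56, 201/30) = 6.7 servings → $4.36.
carrots only: max(232/47, 201/7) = 28.71 servings → $5.74.
kale only: max(232/104, 201/101) = 2.231 servings → $1.67.
orange only: max(232/69, 201/57) = 3.526 servings → $2.29.
sweet potato + carrots: the both-tight solution has a negative serving — not a feasible corner.
sweet potato + kale with both tight: 0.9968 servings and 1.694 servings → $1.92.
sweet potato + orange: intersection lies outside the first quadrant.
carrots + kale with both tight: 0.629 servings and 1.947 servings → $1.59.
carrots + orange: the both-tight solution has a negative serving — not a feasible corner.
kale + orange with both tight: 0.6196 servings and 2.428 servings → $2.04.
So the least-cost plan costs $1.59.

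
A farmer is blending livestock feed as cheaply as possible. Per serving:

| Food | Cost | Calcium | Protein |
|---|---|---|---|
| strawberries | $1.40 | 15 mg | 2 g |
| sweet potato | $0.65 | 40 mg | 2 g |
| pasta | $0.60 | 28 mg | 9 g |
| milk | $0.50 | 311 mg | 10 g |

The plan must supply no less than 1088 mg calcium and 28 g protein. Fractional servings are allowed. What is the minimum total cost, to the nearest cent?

Check every corner: each single food scaled to meet both minima, and each pair solved so both constraints bind.
strawberries only: max(1088/15, 28/2) = 72.53 servings → $101.55.
sweet potato only: max(1088/40, 28/2) = 27.2 servings → $17.68.
pasta only: max(1088/28, 28/9) = 38.86 servings → $23.31.
milk only: max(1088/311, 28/10) = 3.498 servings → $1.75.
strawberries + sweet potato: intersection lies outside the first quadrant.
strawberries + pasta: intersection lies outside the first quadrant.
strawberries + milk with both targets exact would need a negative amount; discard.
sweet potato + pasta: the both-tight solution has a negative serving — not a feasible corner.
sweet potato + milk with both targets exact would need a negative amount; discard.
pasta + milk with both targets exact would need a negative amount; discard.
So the least-cost plan costs $1.75.

$1.75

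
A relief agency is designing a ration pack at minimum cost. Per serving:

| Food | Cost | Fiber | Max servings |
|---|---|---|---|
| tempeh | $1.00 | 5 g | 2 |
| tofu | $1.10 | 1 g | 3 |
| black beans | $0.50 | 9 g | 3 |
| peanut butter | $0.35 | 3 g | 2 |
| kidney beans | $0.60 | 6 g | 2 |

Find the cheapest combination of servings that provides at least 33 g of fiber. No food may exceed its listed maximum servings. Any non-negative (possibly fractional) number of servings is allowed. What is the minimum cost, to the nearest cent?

$2.10

Cost per g of fiber: black beans $0.0556, kidney beans $0.1000, peanut butter $0.1167, tempeh $0.2000, tofu $1.1000.
Take 3 servings of black beans: +27.0 g fiber for $1.50 (total $1.50, still need 6.0 g).
Take 1 serving of kidney beans: +6.0 g fiber for $0.60 (total $2.10, still need 0.0 g).
Greedy by cheapest-per-g is optimal for a single linear constraint, so the minimum cost is $2.10.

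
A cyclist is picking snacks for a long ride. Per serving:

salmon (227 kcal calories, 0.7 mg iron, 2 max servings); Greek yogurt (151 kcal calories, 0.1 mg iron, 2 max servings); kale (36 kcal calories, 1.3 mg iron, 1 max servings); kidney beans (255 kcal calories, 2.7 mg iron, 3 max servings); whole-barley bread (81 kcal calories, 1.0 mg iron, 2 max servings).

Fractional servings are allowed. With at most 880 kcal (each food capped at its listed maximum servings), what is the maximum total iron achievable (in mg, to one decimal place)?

10.5 mg

Iron per kcal: kale 0.03611, whole-barley bread 0.01235, kidney beans 0.01059, salmon 0.003084, Greek yogurt 0.0006623.
Take 1 serving of kale: uses 36 kcal, +1.3 mg iron (running total 1.3 mg).
Take 2 servings of whole-barley bread: uses 162 kcal, +2.0 mg iron (running total 3.3 mg).
Take 2.675 servings of kidney beans: uses 682 kcal, +7.2 mg iron (running total 10.5 mg).
Greedy by best ratio exhausts the calories allowance optimally: 10.5 mg.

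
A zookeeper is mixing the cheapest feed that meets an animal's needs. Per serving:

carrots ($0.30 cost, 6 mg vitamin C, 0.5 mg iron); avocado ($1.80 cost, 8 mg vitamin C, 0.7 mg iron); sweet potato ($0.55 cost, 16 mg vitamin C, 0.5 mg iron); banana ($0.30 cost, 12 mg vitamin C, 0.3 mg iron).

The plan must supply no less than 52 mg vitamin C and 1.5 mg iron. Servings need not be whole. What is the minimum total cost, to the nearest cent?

At the optimum either one food covers both requirements or two foods hit both targets exactly; no other combination can be cheaper.
carrots only: max(52/6, 1.5/0.5) = 8.667 servings → $2.60.
avocado only: max(52/8, 1.5/0.7) = 6.5 servings → $11.70.
sweet potato only: max(52/16, 1.5/0.5) = 3.25 servings → $1.79.
banana only: max(52/12, 1.5/0.3) = 5 servings → $1.50.
carrots + avocado with both targets exact would need a negative amount; discard.
carrots + sweet potato: intersection lies outside the first quadrant.
carrots + banana with both tight: 0.5714 servings and 4.048 servings → $1.39.
avocado + sweet potato: the both-tight solution has a negative serving — not a feasible corner.
avocado + banana with both tight: 0.4 servings and 4.067 servings → $1.94.
sweet potato + banana with both tight: 2 servings and 1.667 servings → $1.60.
The minimum over all feasible corners is $1.39.

$1.39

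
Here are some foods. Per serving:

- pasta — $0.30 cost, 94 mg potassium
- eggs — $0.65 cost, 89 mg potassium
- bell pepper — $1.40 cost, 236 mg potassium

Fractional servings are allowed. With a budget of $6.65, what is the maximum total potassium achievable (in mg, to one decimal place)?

2083.7 mg

Potassium per dollar: pasta 313.3, bell pepper 168.6, eggs 136.9.
With no serving limits, spend the whole cost allowance on pasta: $6.65 / $0.30 × 94 mg = 2083.7 mg.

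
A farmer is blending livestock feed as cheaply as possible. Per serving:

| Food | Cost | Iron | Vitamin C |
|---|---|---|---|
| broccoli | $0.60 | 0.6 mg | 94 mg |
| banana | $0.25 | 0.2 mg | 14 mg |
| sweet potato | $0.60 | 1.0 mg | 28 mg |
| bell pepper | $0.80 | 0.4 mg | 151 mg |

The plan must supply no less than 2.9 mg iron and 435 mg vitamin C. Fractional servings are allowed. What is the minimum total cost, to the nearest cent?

$2.84

The cheapest plan sits at a corner of the feasible region — with two constraints it uses at most two foods.
broccoli only: max(2.9/0.6, 435/94) = 4.833 servings → $2.90.
banana only: max(2.9/0.2, 435/14) = 31.07 servings → $7.77.
sweet potato only: max(2.9/1.0, 435/28) = 15.54 servings → $9.32.
bell pepper only: max(2.9/0.4, 435/151) = 7.25 servings → $5.80.
broccoli + banana with both tight: 4.462 servings and 1.115 servings → $2.96.
broccoli + sweet potato with both tight: 4.583 servings and 0.1503 servings → $2.84.
broccoli + bell pepper: intersection lies outside the first quadrant.
banana + sweet potato with both targets exact would need a negative amount; discard.
banana + bell pepper with both tight: 10.73 servings and 1.886 servings → $4.19.
sweet potato + bell pepper with both tight: 1.888 servings and 2.531 servings → $3.16.
Cheapest feasible corner: $2.84.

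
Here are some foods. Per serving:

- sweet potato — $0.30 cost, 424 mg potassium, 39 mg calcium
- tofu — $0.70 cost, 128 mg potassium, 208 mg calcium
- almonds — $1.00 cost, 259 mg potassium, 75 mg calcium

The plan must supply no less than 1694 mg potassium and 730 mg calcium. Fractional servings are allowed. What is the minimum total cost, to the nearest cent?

$2.98

Check every corner: each single food scaled to meet both minima, and each pair solved so both constraints bind.
sweet potato only: max(1694/424, 730/39) = 18.72 servings → $5.62.
tofu only: max(1694/128, 730/208) = 13.23 servings → $9.26.
almonds only: max(1694/259, 730/75) = 9.733 servings → $9.73.
sweet potato + tofu with both tight: 3.112 servings and 2.926 servings → $2.98.
sweet potato + almonds: intersection lies outside the first quadrant.
tofu + almonds with both tight: 1.401 servings and 5.848 servings → $6.83.
Cheapest feasible corner: $2.98.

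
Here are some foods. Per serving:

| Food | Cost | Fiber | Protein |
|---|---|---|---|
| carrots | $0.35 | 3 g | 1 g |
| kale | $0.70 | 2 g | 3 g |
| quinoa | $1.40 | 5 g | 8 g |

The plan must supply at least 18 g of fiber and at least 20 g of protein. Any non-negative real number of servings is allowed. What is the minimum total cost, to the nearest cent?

With two linear requirements the optimum uses one or two foods; enumerate the corners.
carrots only: max(18/3, 20/1) = 20 servings → $7.00.
kale only: max(18/2, 20/3) = 9 servings → $6.30.
quinoa only: max(18/5, 20/8) = 3.6 servings → $5.04.
carrots + kale with both tight: 2 servings and 6 servings → $4.90.
carrots + quinoa with both tight: 2.316 servings and 2.211 servings → $3.91.
kale + quinoa with both targets exact would need a negative amount; discard.
Cheapest feasible corner: $3.91.

$3.91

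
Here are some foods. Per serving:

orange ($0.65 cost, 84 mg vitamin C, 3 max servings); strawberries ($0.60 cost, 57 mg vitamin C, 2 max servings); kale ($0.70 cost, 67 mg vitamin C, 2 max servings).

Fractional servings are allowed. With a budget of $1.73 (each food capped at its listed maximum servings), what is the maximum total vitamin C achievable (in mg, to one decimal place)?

Vitamin C per dollar: orange 129.2, kale 95.71, strawberries 95.
Take 2.662 servings of orange: spends $1.73, +223.6 mg vitamin C (running total 223.6 mg).
Greedy by best ratio exhausts the cost allowance optimally: 223.6 mg.

223.6 mg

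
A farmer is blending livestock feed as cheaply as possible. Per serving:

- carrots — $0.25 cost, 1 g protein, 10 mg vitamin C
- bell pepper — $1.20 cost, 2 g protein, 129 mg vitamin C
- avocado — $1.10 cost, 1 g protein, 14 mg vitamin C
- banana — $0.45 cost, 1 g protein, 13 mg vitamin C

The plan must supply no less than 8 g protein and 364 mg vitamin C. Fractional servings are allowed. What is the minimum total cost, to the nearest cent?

$3.82

Minimising a linear cost over {protein ≥ 8, vitamin C ≥ 364, servings ≥ 0} — the optimum is at a vertex, using one or two foods.
carrots only: max(8/1, 364/10) = 36.4 servings → $9.10.
bell pepper only: max(8/2, 364/129) = 4 servings → $4.80.
avocado only: max(8/1, 364/14) = 26 servings → $28.60.
banana only: max(8/1, 364/13) = 28 servings → $12.60.
carrots + bell pepper with both tight: 2.789 servings and 2.606 servings → $3.82.
carrots + avocado: the both-tight solution has a negative serving — not a feasible corner.
carrots + banana with both targets exact would need a negative amount; discard.
bell pepper + avocado with both tight: 2.495 servings and 3.01 servings → $6.30.
bell pepper + banana with both tight: 2.524 servings and 2.951 servings → $4.36.
avocado + banana: the both-tight solution has a negative serving — not a feasible corner.
The minimum over all feasible corners is $3.82.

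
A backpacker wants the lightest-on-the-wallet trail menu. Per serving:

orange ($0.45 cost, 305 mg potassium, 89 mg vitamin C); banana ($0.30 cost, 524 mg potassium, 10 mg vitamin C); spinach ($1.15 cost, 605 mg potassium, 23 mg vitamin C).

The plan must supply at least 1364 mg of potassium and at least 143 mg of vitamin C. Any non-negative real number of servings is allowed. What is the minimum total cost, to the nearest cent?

$1.17

This is a tiny linear program; its minimum lies at a vertex of the feasible set. List the vertices and price them.
orange only: max(1364/305, 143/89) = 4.472 servings → $2.01.
banana only: max(1364/524, 143/10) = 14.3 servings → $4.29.
spinach only: max(1364/605, 143/23) = 6.217 servings → $7.15.
orange + banana with both tight: 1.406 servings and 1.785 servings → $1.17.
orange + spinach with both tight: 1.178 servings and 1.661 servings → $2.44.
banana + spinach: intersection lies outside the first quadrant.
Cheapest feasible corner: $1.17.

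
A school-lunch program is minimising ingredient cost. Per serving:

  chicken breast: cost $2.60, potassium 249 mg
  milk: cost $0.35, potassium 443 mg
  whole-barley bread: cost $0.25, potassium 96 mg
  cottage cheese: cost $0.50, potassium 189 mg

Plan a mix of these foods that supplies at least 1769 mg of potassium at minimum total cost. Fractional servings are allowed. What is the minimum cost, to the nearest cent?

$1.40

Cost per mg of potassium: milk $0.0008, whole-barley bread $0.0026, cottage cheese $0.0026, chicken breast $0.0104.
With no serving limits, use only milk: 1769 mg / 443 mg = 3.993 servings × $0.35 = $1.40.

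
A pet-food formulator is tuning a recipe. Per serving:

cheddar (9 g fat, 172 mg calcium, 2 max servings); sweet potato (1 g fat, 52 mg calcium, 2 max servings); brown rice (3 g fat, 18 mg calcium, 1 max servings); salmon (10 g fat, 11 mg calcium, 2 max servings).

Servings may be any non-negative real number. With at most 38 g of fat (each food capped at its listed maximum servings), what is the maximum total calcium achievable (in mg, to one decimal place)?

Calcium per g fat: sweet potato 52, cheddar 19.11, brown rice 6, salmon 1.1.
Take 2 servings of sweet potato: uses 2 g fat, +104.0 mg calcium (running total 104.0 mg).
Take 2 servings of cheddar: uses 18 g fat, +344.0 mg calcium (running total 448.0 mg).
Take 1 serving of brown rice: uses 3 g fat, +18.0 mg calcium (running total 466.0 mg).
Take 1.5 servings of salmon: uses 15 g fat, +16.5 mg calcium (running total 482.5 mg).
Filling greedily by calcium-per-g fat is optimal for one linear limit, giving 482.5 mg.

482.5 mg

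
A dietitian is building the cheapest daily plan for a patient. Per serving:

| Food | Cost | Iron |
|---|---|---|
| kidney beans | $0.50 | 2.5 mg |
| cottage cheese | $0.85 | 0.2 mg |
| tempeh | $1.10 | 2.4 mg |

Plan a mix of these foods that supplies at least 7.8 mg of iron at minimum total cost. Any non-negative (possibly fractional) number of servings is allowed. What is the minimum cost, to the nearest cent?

Cost per mg of iron: kidney beans $0.2000, tempeh $0.4583, cottage cheese $4.2500.
With no serving limits, use only kidney beans: 7.8 mg / 2.5 mg = 3.12 servings × $0.50 = $1.56.

$1.56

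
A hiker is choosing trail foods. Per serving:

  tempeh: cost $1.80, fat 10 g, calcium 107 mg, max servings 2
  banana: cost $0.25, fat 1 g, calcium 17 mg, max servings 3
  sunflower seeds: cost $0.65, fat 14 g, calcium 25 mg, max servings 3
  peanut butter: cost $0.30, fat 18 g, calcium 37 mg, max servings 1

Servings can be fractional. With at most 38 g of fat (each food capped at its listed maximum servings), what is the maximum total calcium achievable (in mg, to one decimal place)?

295.8 mg

Calcium per g fat: banana 17, tempeh 10.7, peanut butter 2.056, sunflower seeds 1.786.
Take 3 servings of banana: uses 3 g fat, +51.0 mg calcium (running total 51.0 mg).
Take 2 servings of tempeh: uses 20 g fat, +214.0 mg calcium (running total 265.0 mg).
Take 0.8333 servings of peanut butter: uses 15 g fat, +30.8 mg calcium (running total 295.8 mg).
Filling greedily by calcium-per-g fat is optimal for one linear limit, giving 295.8 mg.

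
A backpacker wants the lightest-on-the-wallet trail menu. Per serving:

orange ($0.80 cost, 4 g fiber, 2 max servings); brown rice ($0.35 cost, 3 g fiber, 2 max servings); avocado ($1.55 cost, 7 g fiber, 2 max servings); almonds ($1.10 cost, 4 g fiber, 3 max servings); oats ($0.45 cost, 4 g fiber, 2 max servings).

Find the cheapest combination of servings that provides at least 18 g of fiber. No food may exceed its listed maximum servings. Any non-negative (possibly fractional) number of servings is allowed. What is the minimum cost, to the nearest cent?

Cost per g of fiber: oats $0.1125, brown rice $0.1167, orange $0.2000, avocado $0.2214, almonds $0.2750.
Take 2 servings of oats: +8.0 g fiber for $0.90 (total $0.90, still need 10.0 g).
Take 2 servings of brown rice: +6.0 g fiber for $0.70 (total $1.60, still need 4.0 g).
Take 1 serving of orange: +4.0 g fiber for $0.80 (total $2.40, still need 0.0 g).
Filling from the cheapest source first is optimal under one linear minimum: $2.40.

$2.40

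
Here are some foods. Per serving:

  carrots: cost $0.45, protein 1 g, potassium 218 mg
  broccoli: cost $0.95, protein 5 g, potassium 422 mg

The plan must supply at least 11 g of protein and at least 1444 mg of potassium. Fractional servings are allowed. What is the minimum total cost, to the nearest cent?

Check every corner: each single food scaled to meet both minima, and each pair solved so both constraints bind.
carrots only: max(11/1, 1444/218) = 11 servings → $4.95.
broccoli only: max(11/5, 1444/422) = 3.422 servings → $3.25.
carrots + broccoli with both tight: 3.859 servings and 1.428 servings → $3.09.
So the least-cost plan costs $3.09.

$3.09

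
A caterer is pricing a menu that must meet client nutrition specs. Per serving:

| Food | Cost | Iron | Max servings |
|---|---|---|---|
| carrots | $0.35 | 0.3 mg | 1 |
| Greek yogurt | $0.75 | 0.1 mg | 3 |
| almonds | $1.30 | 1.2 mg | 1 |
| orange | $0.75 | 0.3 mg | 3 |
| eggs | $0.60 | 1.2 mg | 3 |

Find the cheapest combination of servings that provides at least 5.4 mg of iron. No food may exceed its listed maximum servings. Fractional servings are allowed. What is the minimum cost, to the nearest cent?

$4.20

Cost per mg of iron: eggs $0.5000, almonds $1.0833, carrots $1.1667, orange $2.5000, Greek yogurt $7.5000.
Take 3 servings of eggs: +3.6 mg iron for $1.80 (total $1.80, still need 1.8 mg).
Take 1 serving of almonds: +1.2 mg iron for $1.30 (total $3.10, still need 0.6 mg).
Take 1 serving of carrots: +0.3 mg iron for $0.35 (total $3.45, still need 0.3 mg).
Take 1 serving of orange: +0.3 mg iron for $0.75 (total $4.20, still need 0.0 mg).
Greedy by cheapest-per-mg is optimal for a single linear constraint, so the minimum cost is $4.20.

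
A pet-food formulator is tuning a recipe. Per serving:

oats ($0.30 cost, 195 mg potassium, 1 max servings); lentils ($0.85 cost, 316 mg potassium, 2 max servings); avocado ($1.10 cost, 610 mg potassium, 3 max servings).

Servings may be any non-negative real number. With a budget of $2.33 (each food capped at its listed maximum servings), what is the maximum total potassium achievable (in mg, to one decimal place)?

1320.7 mg

Potassium per dollar: oats 650, avocado 554.5, lentils 371.8.
Take 1 serving of oats: spends $0.30, +195.0 mg potassium (running total 195.0 mg).
Take 1.845 servings of avocado: spends $2.03, +1125.7 mg potassium (running total 1320.7 mg).
Filling greedily by potassium-per-dollar is optimal for one linear limit, giving 1320.7 mg.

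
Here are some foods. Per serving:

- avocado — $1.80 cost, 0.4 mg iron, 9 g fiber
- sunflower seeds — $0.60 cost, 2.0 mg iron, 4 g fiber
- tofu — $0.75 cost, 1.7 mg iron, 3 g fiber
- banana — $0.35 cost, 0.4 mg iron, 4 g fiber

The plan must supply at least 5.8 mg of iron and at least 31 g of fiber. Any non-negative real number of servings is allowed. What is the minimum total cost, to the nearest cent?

$3.13

avocado only: max(5.8/0.4, 31/9) = 14.5 servings → $26.10.
sunflower seeds only: max(5.8/2.0, 31/4) = 7.75 servings → $4.65.
tofu only: max(5.8/1.7, 31/3) = 10.33 servings → $7.75.
banana only: max(5.8/0.4, 31/4) = 14.5 servings → $5.08.
avocado + sunflower seeds with both tight: 2.366 servings and 2.427 servings → $5.71.
avocado + tofu with both tight: 2.504 servings and 2.823 servings → $6.62.
avocado + banana: intersection lies outside the first quadrant.
sunflower seeds + tofu: intersection lies outside the first quadrant.
sunflower seeds + banana with both tight: 1.688 servings and 6.062 servings → $3.13.
tofu + banana with both tight: 1.929 servings and 6.304 servings → $3.65.
Cheapest feasible corner: $3.13.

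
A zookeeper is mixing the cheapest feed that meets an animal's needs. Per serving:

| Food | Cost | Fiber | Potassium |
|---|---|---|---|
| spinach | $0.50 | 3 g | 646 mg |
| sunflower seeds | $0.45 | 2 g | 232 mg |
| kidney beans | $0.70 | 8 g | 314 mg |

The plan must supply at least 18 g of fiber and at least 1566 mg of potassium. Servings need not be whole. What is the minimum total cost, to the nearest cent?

$1.96

spinach only: max(18/3, 1566/646) = 6 servings → $3.00.
sunflower seeds only: max(18/2, 1566/232) = 9 servings → $4.05.
kidney beans only: max(18/8, 1566/314) = 4.987 servings → $3.49.
spinach + sunflower seeds with both targets exact would need a negative amount; discard.
spinach + kidney beans with both tight: 1.627 servings and 1.64 servings → $1.96.
sunflower seeds + kidney beans with both tight: 5.599 servings and 0.8502 servings → $3.11.
Cheapest feasible corner: $1.96.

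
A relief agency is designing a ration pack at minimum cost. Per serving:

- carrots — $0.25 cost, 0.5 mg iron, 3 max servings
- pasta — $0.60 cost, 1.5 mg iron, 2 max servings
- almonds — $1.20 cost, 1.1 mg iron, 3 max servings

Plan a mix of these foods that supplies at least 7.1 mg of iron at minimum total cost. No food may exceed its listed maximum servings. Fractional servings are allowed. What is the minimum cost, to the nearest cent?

$4.79

Cost per mg of iron: pasta $0.4000, carrots $0.5000, almonds $1.0909.
Take 2 servings of pasta: +3.0 mg iron for $1.20 (total $1.20, still need 4.1 mg).
Take 3 servings of carrots: +1.5 mg iron for $0.75 (total $1.95, still need 2.6 mg).
Take 2.364 servings of almonds: +2.6 mg iron for $2.84 (total $4.79, still need 0.0 mg).
Greedy by cheapest-per-mg is optimal for a single linear constraint, so the minimum cost is $4.79.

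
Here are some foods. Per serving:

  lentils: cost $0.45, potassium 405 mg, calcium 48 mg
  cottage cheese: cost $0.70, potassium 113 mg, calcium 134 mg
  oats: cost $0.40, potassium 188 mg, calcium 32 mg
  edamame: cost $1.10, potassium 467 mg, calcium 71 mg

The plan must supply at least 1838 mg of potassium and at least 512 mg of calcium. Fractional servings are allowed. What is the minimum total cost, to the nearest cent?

$3.44

Two binding constraints pin down two serving amounts, so the optimal mix uses at most two foods. The candidates are each food alone (scaled to the tighter of potassium/calcium) and each pair with both constraints tight.
lentils only: max(1838/405, 512/48) = 10.67 servings → $4.80.
cottage cheese only: max(1838/113, 512/134) = 16.27 servings → $11.39.
oats only: max(1838/188, 512/32) = 16 servings → $6.40.
edamame only: max(1838/467, 512/71) = 7.211 servings → $7.93.
lentils + cottage cheese with both tight: 3.858 servings and 2.439 servings → $3.44.
lentils + oats: the both-tight solution has a negative serving — not a feasible corner.
lentils + edamame: intersection lies outside the first quadrant.
cottage cheese + oats with both tight: 1.735 servings and 8.734 servings → $4.71.
cottage cheese + edamame with both tight: 1.991 servings and 3.454 servings → $5.19.
oats + edamame with both targets exact would need a negative amount; discard.
Cheapest feasible corner: $3.44.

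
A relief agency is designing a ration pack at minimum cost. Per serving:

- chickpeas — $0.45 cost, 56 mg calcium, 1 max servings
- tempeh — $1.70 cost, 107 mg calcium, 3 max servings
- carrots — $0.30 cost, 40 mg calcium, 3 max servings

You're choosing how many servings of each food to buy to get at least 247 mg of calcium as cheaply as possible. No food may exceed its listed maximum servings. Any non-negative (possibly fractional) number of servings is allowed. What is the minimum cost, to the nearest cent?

$2.48

Cost per mg of calcium: carrots $0.0075, chickpeas $0.0080, tempeh $0.0159.
Take 3 servings of carrots: +120.0 mg calcium for $0.90 (total $0.90, still need 127.0 mg).
Take 1 serving of chickpeas: +56.0 mg calcium for $0.45 (total $1.35, still need 71.0 mg).
Take 0.6636 servings of tempeh: +71.0 mg calcium for $1.13 (total $2.48, still need 0.0 mg).
Greedy by cheapest-per-mg is optimal for a single linear constraint, so the minimum cost is $2.48.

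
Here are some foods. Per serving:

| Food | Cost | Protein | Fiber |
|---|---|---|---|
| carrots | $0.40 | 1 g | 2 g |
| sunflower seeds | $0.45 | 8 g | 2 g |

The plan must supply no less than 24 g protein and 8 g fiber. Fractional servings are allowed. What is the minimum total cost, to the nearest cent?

Compare the cost at each extreme point of the feasible region.
carrots only: max(24/1, 8/2) = 24 servings → $9.60.
sunflower seeds only: max(24/8, 8/2) = 4 servings → $1.80.
carrots + sunflower seeds with both tight: 1.143 servings and 2.857 servings → $1.74.
Cheapest feasible corner: $1.74.

$1.74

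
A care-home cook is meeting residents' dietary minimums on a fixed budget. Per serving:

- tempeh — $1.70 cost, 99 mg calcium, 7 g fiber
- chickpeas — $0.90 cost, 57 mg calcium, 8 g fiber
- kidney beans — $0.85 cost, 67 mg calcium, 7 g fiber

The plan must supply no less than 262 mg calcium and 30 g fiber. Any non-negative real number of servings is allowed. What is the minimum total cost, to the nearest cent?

tempeh only: max(262/99, 30/7) = 4.286 servings → $7.29.
chickpeas only: max(262/57, 30/8) = 4.596 servings → $4.14.
kidney beans only: max(262/67, 30/7) = 4.286 servings → $3.64.
tempeh + chickpeas with both tight: 0.9822 servings and 2.891 servings → $4.27.
tempeh + kidney beans: the both-tight solution has a negative serving — not a feasible corner.
chickpeas + kidney beans with both tight: 1.285 servings and 2.818 servings → $3.55.
The minimum over all feasible corners is $3.55.

$3.55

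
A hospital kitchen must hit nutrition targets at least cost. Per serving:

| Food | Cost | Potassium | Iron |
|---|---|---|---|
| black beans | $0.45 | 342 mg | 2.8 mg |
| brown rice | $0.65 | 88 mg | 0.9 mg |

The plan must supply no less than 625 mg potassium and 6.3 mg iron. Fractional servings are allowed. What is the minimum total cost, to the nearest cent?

Check every corner: each single food scaled to meet both minima, and each pair solved so both constraints bind.
black beans only: max(625/342, 6.3/2.8) = 2.25 servings → $1.01.
brown rice only: max(625/88, 6.3/0.9) = 7.102 servings → $4.62.
black beans + brown rice with both tight: 0.1319 servings and 6.59 servings → $4.34.
The minimum over all feasible corners is $1.01.

$1.01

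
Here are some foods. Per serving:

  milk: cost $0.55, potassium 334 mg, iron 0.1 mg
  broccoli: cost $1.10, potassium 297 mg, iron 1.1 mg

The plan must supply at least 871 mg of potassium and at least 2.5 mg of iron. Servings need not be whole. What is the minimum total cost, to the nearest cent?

$2.79

Compare the cost at each extreme point of the feasible region.
milk only: max(871/334, 2.5/0.1) = 25 servings → $13.75.
broccoli only: max(871/297, 2.5/1.1) = 2.933 servings → $3.23.
milk + broccoli with both tight: 0.6384 servings and 2.215 servings → $2.79.
Cheapest feasible corner: $2.79.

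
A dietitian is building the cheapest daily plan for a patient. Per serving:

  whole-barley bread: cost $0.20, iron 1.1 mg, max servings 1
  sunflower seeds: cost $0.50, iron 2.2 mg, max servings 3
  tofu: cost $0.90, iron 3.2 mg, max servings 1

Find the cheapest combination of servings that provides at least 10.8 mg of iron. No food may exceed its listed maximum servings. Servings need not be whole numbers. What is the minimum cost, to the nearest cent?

$2.57

Cost per mg of iron: whole-barley bread $0.1818, sunflower seeds $0.2273, tofu $0.2812.
Take 1 serving of whole-barley bread: +1.1 mg iron for $0.20 (total $0.20, still need 9.7 mg).
Take 3 servings of sunflower seeds: +6.6 mg iron for $1.50 (total $1.70, still need 3.1 mg).
Take 0.9688 servings of tofu: +3.1 mg iron for $0.87 (total $2.57, still need 0.0 mg).
Greedy by cheapest-per-mg is optimal for a single linear constraint, so the minimum cost is $2.57.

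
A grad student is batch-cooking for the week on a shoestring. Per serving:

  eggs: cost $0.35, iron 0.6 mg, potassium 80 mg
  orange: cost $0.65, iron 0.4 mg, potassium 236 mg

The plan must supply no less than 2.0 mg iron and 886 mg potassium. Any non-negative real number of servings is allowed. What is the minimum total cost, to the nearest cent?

The cheapest plan sits at a corner of the feasible region — with two constraints it uses at most two foods.
eggs only: max(2.0/0.6, 886/80) = 11.07 servings → $3.88.
orange only: max(2.0/0.4, 886/236) = 5 servings → $3.25.
eggs + orange with both tight: 1.073 servings and 3.391 servings → $2.58.
Cheapest feasible corner: $2.58.

$2.58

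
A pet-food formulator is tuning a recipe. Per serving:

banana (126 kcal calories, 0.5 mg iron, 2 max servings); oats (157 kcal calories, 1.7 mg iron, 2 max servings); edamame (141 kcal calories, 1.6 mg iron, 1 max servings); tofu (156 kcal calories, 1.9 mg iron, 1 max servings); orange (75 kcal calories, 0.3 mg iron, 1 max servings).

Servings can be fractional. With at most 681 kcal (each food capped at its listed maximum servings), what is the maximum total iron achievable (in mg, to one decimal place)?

7.2 mg

Iron per kcal: tofu 0.01218, edamame 0.01135, oats 0.01083, orange 0.004, banana 0.003968.
Take 1 serving of tofu: uses 156 kcal, +1.9 mg iron (running total 1.9 mg).
Take 1 serving of edamame: uses 141 kcal, +1.6 mg iron (running total 3.5 mg).
Take 2 servings of oats: uses 314 kcal, +3.4 mg iron (running total 6.9 mg).
Take 0.9333 servings of orange: uses 70 kcal, +0.3 mg iron (running total 7.2 mg).
Filling greedily by iron-per-kcal is optimal for one linear limit, giving 7.2 mg.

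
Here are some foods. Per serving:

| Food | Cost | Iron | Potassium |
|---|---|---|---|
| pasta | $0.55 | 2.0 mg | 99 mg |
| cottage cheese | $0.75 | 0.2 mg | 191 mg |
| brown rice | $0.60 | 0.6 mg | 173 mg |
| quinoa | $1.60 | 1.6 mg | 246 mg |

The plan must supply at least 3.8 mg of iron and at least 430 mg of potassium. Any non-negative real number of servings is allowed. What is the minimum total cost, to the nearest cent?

$1.78

Minimising a linear cost over {iron ≥ 3.8, potassium ≥ 430, servings ≥ 0} — the optimum is at a vertex, using one or two foods.
pasta only: max(3.8/2.0, 430/99) = 4.343 servings → $2.39.
cottage cheese only: max(3.8/0.2, 430/191) = 19 servings → $14.25.
brown rice only: max(3.8/0.6, 430/173) = 6.333 servings → $3.80.
quinoa only: max(3.8/1.6, 430/246) = 2.375 servings → $3.80.
pasta + cottage cheese with both tight: 1.766 servings and 1.336 servings → $1.97.
pasta + brown rice with both tight: 1.394 servings and 1.688 servings → $1.78.
pasta + quinoa with both tight: 0.7398 servings and 1.45 servings → $2.73.
cottage cheese + brown rice: intersection lies outside the first quadrant.
cottage cheese + quinoa with both targets exact would need a negative amount; discard.
brown rice + quinoa: the both-tight solution has a negative serving — not a feasible corner.
Cheapest feasible corner: $1.78.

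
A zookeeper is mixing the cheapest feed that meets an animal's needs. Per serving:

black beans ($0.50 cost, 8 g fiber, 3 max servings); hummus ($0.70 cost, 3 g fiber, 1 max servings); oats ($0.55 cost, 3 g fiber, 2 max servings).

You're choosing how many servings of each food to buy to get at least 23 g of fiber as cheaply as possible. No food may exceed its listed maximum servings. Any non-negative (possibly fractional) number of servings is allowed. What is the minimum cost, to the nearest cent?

$1.44

Cost per g of fiber: black beans $0.0625, oats $0.1833, hummus $0.2333.
Take 2.875 servings of black beans: +23.0 g fiber for $1.44 (total $1.44, still need 0.0 g).
Greedy by cheapest-per-g is optimal for a single linear constraint, so the minimum cost is $1.44.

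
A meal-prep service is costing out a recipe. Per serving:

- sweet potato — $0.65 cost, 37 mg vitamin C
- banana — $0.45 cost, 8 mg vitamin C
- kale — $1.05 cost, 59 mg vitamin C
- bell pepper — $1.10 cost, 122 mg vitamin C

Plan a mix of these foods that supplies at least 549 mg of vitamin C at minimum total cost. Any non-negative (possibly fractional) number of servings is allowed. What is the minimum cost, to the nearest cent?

$4.95

Cost per mg of vitamin C: bell pepper $0.0090, sweet potato $0.0176, kale $0.0178, banana $0.0563.
With no serving limits, use only bell pepper: 549 mg / 122 mg = 4.5 servings × $1.10 = $4.95.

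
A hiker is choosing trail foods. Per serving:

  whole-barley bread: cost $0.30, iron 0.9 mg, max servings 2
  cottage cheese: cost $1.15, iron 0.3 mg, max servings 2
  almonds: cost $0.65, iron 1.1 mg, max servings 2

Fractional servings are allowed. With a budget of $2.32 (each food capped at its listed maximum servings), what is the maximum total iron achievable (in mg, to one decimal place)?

Iron per dollar: whole-barley bread 3, almonds 1.692, cottage cheese 0.2609.
Take 2 servings of whole-barley bread: spends $0.60, +1.8 mg iron (running total 1.8 mg).
Take 2 servings of almonds: spends $1.30, +2.2 mg iron (running total 4.0 mg).
Take 0.3652 servings of cottage cheese: spends $0.42, +0.1 mg iron (running total 4.1 mg).
Greedy by best ratio exhausts the cost allowance optimally: 4.1 mg.

4.1 mg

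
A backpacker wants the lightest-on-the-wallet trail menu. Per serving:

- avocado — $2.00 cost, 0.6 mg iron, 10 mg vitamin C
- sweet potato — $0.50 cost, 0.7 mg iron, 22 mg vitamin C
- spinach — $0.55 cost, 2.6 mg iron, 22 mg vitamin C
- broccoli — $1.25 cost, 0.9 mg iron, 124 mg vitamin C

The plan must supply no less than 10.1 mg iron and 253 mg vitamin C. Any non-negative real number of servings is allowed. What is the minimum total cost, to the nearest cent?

Two binding constraints pin down two serving amounts, so the optimal mix uses at most two foods. The candidates are each food alone (scaled to the tighter of iron/vitamin C) and each pair with both constraints tight.
avocado only: max(10.1/0.6, 253/10) = 25.3 servings → $50.60.
sweet potato only: max(10.1/0.7, 253/22) = 14.43 servings → $7.21.
spinach only: max(10.1/2.6, 253/22) = 11.5 servings → $6.33.
broccoli only: max(10.1/0.9, 253/124) = 11.22 servings → $14.03.
avocado + sweet potato with both tight: 7.274 servings and 8.194 servings → $18.65.
avocado + spinach with both targets exact would need a negative amount; discard.
avocado + broccoli with both tight: 15.67 servings and 0.7768 servings → $32.31.
sweet potato + spinach with both tight: 10.42 servings and 1.079 servings → $5.80.
sweet potato + broccoli: the both-tight solution has a negative serving — not a feasible corner.
spinach + broccoli with both tight: 3.386 servings and 1.44 servings → $3.66.
Cheapest feasible corner: $3.66.

$3.66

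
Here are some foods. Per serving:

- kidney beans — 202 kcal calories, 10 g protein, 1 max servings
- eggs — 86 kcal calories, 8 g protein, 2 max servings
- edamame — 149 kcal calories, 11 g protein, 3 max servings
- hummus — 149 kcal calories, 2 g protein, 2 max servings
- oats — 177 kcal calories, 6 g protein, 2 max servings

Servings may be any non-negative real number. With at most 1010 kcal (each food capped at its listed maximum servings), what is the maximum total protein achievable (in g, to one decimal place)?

Protein per kcal: eggs 0.09302, edamame 0.07383, kidney beans 0.0495, oats 0.0339, hummus 0.01342.
Take 2 servings of eggs: uses 172 kcal, +16.0 g protein (running total 16.0 g).
Take 3 servings of edamame: uses 447 kcal, +33.0 g protein (running total 49.0 g).
Take 1 serving of kidney beans: uses 202 kcal, +10.0 g protein (running total 59.0 g).
Take 1.068 servings of oats: uses 189 kcal, +6.4 g protein (running total 65.4 g).
Greedy by best ratio exhausts the calories allowance optimally: 65.4 g.

65.4 g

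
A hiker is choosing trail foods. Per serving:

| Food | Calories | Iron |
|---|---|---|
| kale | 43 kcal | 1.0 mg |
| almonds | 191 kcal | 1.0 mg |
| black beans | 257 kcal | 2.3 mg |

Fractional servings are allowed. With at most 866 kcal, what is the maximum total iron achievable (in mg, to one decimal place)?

Iron per kcal: kale 0.02326, black beans 0.008949, almonds 0.005236.
With no serving limits, spend the whole calories allowance on kale: 866 kcal / 43 kcal × 1.0 mg = 20.1 mg.

20.1 mg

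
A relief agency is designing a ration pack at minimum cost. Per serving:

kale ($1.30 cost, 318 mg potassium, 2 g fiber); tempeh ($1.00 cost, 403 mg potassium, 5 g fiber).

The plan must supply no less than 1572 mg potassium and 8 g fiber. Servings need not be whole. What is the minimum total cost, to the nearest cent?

kale only: max(1572/318, 8/2) = 4.943 servings → $6.43.
tempeh only: max(1572/403, 8/5) = 3.901 servings → $3.90.
kale + tempeh: the both-tight solution has a negative serving — not a feasible corner.
Cheapest feasible corner: $3.90.

$3.90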